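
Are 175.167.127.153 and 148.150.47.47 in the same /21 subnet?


Mask: 255.255.248.0
175.167.127.153 AND mask = 175.167.120.0
148.150.47.47 AND mask = 148.150.40.0
No, different subnets (175.167.120.0 vs 148.150.40.0)


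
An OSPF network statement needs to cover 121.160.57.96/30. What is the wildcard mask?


Subnet mask: 255.255.255.252
Wildcard = 255.255.255.255 - subnet mask
255 - 255 = 0
255 - 255 = 0
255 - 255 = 0
255 - 252 = 3
Wildcard: 0.0.0.3


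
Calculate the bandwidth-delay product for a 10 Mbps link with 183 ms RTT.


BDP = bandwidth * RTT
= 10 Mbps * 183 ms
= 10 * 1e6 * 183 / 1000 bits
= 1830000 bits
= 228750 bytes
= 223.3887 KB
BDP = 1830000 bits (228750 bytes)


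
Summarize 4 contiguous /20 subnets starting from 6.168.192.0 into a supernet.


Original prefix: /20
Number of subnets: 4 = 2^2
New prefix = 20 - 2 = 18
Supernet: 6.168.192.0/18


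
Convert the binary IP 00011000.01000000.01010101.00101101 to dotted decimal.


00011000 = 24
01000000 = 64
01010101 = 85
00101101 = 45
IP: 24.64.85.45


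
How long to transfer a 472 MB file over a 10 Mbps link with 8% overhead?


Effective throughput = 10 * (1 - 8/100) = 9.2 Mbps
File size in Mb = 472 * 8 = 3776 Mb
Time = 3776 / 9.2
Time = 410.4348 seconds


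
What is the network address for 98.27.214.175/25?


IP:   01100010.00011011.11010110.10101111
Mask: 11111111.11111111.11111111.10000000
AND operation:
Net:  01100010.00011011.11010110.10000000
Network: 98.27.214.128/25


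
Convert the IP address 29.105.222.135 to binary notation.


29 = 00011101
105 = 01101001
222 = 11011110
135 = 10000111
Binary: 00011101.01101001.11011110.10000111


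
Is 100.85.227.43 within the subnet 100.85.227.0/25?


Subnet network: 100.85.227.0
Test IP AND mask: 100.85.227.0
Yes, 100.85.227.43 is in 100.85.227.0/25


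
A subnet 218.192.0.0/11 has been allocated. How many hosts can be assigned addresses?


Host bits = 32 - 11 = 21
Total addresses = 2^21 = 2097152
Usable = total - 2 (network and broadcast)
Usable hosts: 2097150


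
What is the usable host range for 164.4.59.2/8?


Network: 164.0.0.0
Broadcast: 164.255.255.255
First usable = network + 1
Last usable = broadcast - 1
Range: 164.0.0.1 to 164.255.255.254


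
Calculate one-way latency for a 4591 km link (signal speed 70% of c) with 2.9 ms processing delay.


Speed = 0.7 * 3e5 km/s = 210000 km/s
Propagation delay = 4591 / 210000 = 0.0219 s = 21.8619 ms
Processing delay = 2.9 ms
Total one-way latency = 24.7619 ms


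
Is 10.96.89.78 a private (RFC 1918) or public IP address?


RFC 1918 private ranges:
  10.0.0.0/8 (10.0.0.0 - 10.255.255.255)
  172.16.0.0/12 (172.16.0.0 - 172.31.255.255)
  192.168.0.0/16 (192.168.0.0 - 192.168.255.255)
Private (in 10.0.0.0/8)


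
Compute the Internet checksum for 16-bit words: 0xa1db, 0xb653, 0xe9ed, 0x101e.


Sum all words (with carry folding):
+ 0xa1db = 0xa1db
+ 0xb653 = 0x582f
+ 0xe9ed = 0x421d
+ 0x101e = 0x523b
One's complement: ~0x523b
Checksum = 0xadc4


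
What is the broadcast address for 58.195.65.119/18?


Network: 58.195.64.0/18
Host bits = 14
Set all host bits to 1:
Broadcast: 58.195.127.255


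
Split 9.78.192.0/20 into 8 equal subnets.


New prefix = 20 + 3 = 23
Each subnet has 512 addresses
  9.78.192.0/23
  9.78.194.0/23
  9.78.196.0/23
  9.78.198.0/23
  9.78.200.0/23
  9.78.202.0/23
  9.78.204.0/23
  9.78.206.0/23
Subnets: 9.78.192.0/23, 9.78.194.0/23, 9.78.196.0/23, 9.78.198.0/23, 9.78.200.0/23, 9.78.202.0/23, 9.78.204.0/23, 9.78.206.0/23


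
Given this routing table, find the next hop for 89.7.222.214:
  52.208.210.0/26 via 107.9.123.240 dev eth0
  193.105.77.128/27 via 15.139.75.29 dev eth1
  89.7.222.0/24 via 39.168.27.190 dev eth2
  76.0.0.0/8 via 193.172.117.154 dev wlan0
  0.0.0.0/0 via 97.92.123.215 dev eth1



Longest prefix match for 89.7.222.214:
  /26 52.208.210.0: no
  /27 193.105.77.128: no
  /24 89.7.222.0: MATCH
  /8 76.0.0.0: no
  /0 0.0.0.0: MATCH
Selected: next-hop 39.168.27.190 via eth2 (matched /24)


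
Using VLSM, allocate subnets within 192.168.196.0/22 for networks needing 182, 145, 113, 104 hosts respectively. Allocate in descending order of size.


182 hosts -> /24 (254 usable): 192.168.196.0/24
145 hosts -> /24 (254 usable): 192.168.197.0/24
113 hosts -> /25 (126 usable): 192.168.198.0/25
104 hosts -> /25 (126 usable): 192.168.198.128/25
Allocation: 192.168.196.0/24 (182 hosts, 254 usable); 192.168.197.0/24 (145 hosts, 254 usable); 192.168.198.0/25 (113 hosts, 126 usable); 192.168.198.128/25 (104 hosts, 126 usable)


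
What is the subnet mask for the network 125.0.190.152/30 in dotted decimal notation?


/30 means 30 network bits, 2 host bits
Binary: 11111111111111111111111111111100
Mask: 255.255.255.252


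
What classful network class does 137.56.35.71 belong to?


First octet: 137
Binary: 10001001
10xxxxxx -> Class B (128-191)
Class B, default mask 255.255.0.0 (/16)


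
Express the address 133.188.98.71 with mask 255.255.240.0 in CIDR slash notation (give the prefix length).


Binary: 11111111.11111111.11110000.00000000
Count leading 1s
Prefix: /20


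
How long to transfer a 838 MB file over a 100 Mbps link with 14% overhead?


Effective throughput = 100 * (1 - 14/100) = 86 Mbps
File size in Mb = 838 * 8 = 6704 Mb
Time = 6704 / 86
Time = 77.9535 seconds


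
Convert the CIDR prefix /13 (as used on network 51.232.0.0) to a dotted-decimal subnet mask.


/13 means 13 network bits, 19 host bits
Binary: 11111111111110000000000000000000
Mask: 255.248.0.0


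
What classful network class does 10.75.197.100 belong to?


First octet: 10
Binary: 00001010
0xxxxxxx -> Class A (1-126)
Class A, default mask 255.0.0.0 (/8)


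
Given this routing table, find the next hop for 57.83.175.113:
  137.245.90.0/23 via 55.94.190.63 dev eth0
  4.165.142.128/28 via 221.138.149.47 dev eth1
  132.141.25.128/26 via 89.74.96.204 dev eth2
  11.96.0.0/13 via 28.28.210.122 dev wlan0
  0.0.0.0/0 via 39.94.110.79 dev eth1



Longest prefix match for 57.83.175.113:
  /23 137.245.90.0: no
  /28 4.165.142.128: no
  /26 132.141.25.128: no
  /13 11.96.0.0: no
  /0 0.0.0.0: MATCH
Selected: next-hop 39.94.110.79 via eth1 (matched /0)


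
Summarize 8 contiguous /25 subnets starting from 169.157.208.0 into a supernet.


Original prefix: /25
Number of subnets: 8 = 2^3
New prefix = 25 - 3 = 22
Supernet: 169.157.208.0/22


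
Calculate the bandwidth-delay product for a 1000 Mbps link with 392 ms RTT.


BDP = bandwidth * RTT
= 1000 Mbps * 392 ms
= 1000 * 1e6 * 392 / 1000 bits
= 392000000 bits
= 49000000 bytes
= 47851.5625 KB
BDP = 392000000 bits (49000000 bytes)


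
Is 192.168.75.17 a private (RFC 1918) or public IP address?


RFC 1918 private ranges:
  10.0.0.0/8 (10.0.0.0 - 10.255.255.255)
  172.16.0.0/12 (172.16.0.0 - 172.31.255.255)
  192.168.0.0/16 (192.168.0.0 - 192.168.255.255)
Private (in 192.168.0.0/16)


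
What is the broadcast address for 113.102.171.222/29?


Network: 113.102.171.216/29
Host bits = 3
Set all host bits to 1:
Broadcast: 113.102.171.223


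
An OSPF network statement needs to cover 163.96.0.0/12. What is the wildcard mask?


Subnet mask: 255.240.0.0
Wildcard = 255.255.255.255 - subnet mask
255 - 255 = 0
255 - 240 = 15
255 - 0 = 255
255 - 0 = 255
Wildcard: 0.15.255.255


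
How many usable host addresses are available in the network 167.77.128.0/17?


Host bits = 32 - 17 = 15
Total addresses = 2^15 = 32768
Usable = total - 2 (network and broadcast)
Usable hosts: 32766


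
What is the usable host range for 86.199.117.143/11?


Network: 86.192.0.0
Broadcast: 86.223.255.255
First usable = network + 1
Last usable = broadcast - 1
Range: 86.192.0.1 to 86.223.255.254


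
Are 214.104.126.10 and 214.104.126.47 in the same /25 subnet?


Mask: 255.255.255.128
214.104.126.10 AND mask = 214.104.126.0
214.104.126.47 AND mask = 214.104.126.0
Yes, same subnet (214.104.126.0)


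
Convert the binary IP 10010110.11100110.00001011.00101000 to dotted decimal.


10010110 = 150
11100110 = 230
00001011 = 11
00101000 = 40
IP: 150.230.11.40


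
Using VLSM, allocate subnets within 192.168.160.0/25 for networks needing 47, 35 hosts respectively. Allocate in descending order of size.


47 hosts -> /26 (62 usable): 192.168.160.0/26
35 hosts -> /26 (62 usable): 192.168.160.64/26
Allocation: 192.168.160.0/26 (47 hosts, 62 usable); 192.168.160.64/26 (35 hosts, 62 usable)


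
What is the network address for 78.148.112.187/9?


IP:   01001110.10010100.01110000.10111011
Mask: 11111111.10000000.00000000.00000000
AND operation:
Net:  01001110.10000000.00000000.00000000
Network: 78.128.0.0/9


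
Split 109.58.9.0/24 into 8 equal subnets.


New prefix = 24 + 3 = 27
Each subnet has 32 addresses
  109.58.9.0/27
  109.58.9.32/27
  109.58.9.64/27
  109.58.9.96/27
  109.58.9.128/27
  109.58.9.160/27
  109.58.9.192/27
  109.58.9.224/27
Subnets: 109.58.9.0/27, 109.58.9.32/27, 109.58.9.64/27, 109.58.9.96/27, 109.58.9.128/27, 109.58.9.160/27, 109.58.9.192/27, 109.58.9.224/27


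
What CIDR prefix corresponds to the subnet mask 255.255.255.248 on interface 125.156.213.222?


Binary: 11111111.11111111.11111111.11111000
Count leading 1s
Prefix: /29


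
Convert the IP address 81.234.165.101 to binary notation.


81 = 01010001
234 = 11101010
165 = 10100101
101 = 01100101
Binary: 01010001.11101010.10100101.01100101


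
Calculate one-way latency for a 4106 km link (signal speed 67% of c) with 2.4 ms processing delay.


Speed = 0.67 * 3e5 km/s = 201000 km/s
Propagation delay = 4106 / 201000 = 0.0204 s = 20.4279 ms
Processing delay = 2.4 ms
Total one-way latency = 22.8279 ms


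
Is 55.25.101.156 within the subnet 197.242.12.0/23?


Subnet network: 197.242.12.0
Test IP AND mask: 55.25.100.0
No, 55.25.101.156 is not in 197.242.12.0/23


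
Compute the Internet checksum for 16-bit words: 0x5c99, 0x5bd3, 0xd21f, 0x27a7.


Sum all words (with carry folding):
+ 0x5c99 = 0x5c99
+ 0x5bd3 = 0xb86c
+ 0xd21f = 0x8a8c
+ 0x27a7 = 0xb233
One's complement: ~0xb233
Checksum = 0x4dcc


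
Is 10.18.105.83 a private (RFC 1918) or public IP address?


RFC 1918 private ranges:
  10.0.0.0/8 (10.0.0.0 - 10.255.255.255)
  172.16.0.0/12 (172.16.0.0 - 172.31.255.255)
  192.168.0.0/16 (192.168.0.0 - 192.168.255.255)
Private (in 10.0.0.0/8)


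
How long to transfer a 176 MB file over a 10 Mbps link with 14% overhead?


Effective throughput = 10 * (1 - 14/100) = 8.6 Mbps
File size in Mb = 176 * 8 = 1408 Mb
Time = 1408 / 8.6
Time = 163.7209 seconds


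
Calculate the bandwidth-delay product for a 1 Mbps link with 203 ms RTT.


BDP = bandwidth * RTT
= 1 Mbps * 203 ms
= 1 * 1e6 * 203 / 1000 bits
= 203000 bits
= 25375 bytes
= 24.7803 KB
BDP = 203000 bits (25375 bytes)


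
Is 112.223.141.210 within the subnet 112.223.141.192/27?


Subnet network: 112.223.141.192
Test IP AND mask: 112.223.141.192
Yes, 112.223.141.210 is in 112.223.141.192/27


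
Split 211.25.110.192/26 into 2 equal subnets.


New prefix = 26 + 1 = 27
Each subnet has 32 addresses
  211.25.110.192/27
  211.25.110.224/27
Subnets: 211.25.110.192/27, 211.25.110.224/27


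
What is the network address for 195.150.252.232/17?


IP:   11000011.10010110.11111100.11101000
Mask: 11111111.11111111.10000000.00000000
AND operation:
Net:  11000011.10010110.10000000.00000000
Network: 195.150.128.0/17


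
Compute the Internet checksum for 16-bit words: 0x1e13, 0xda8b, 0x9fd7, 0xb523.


Sum all words (with carry folding):
+ 0x1e13 = 0x1e13
+ 0xda8b = 0xf89e
+ 0x9fd7 = 0x9876
+ 0xb523 = 0x4d9a
One's complement: ~0x4d9a
Checksum = 0xb265


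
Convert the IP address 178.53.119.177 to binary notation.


178 = 10110010
53 = 00110101
119 = 01110111
177 = 10110001
Binary: 10110010.00110101.01110111.10110001


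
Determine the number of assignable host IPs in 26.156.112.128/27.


Host bits = 32 - 27 = 5
Total addresses = 2^5 = 32
Usable = total - 2 (network and broadcast)
Usable hosts: 30


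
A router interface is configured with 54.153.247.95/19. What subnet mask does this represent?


/19 means 19 network bits, 13 host bits
Binary: 11111111111111111110000000000000
Mask: 255.255.224.0


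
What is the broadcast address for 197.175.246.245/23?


Network: 197.175.246.0/23
Host bits = 9
Set all host bits to 1:
Broadcast: 197.175.247.255


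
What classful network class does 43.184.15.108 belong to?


First octet: 43
Binary: 00101011
0xxxxxxx -> Class A (1-126)
Class A, default mask 255.0.0.0 (/8)


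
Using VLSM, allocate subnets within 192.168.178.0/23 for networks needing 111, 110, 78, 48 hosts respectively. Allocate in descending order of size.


111 hosts -> /25 (126 usable): 192.168.178.0/25
110 hosts -> /25 (126 usable): 192.168.178.128/25
78 hosts -> /25 (126 usable): 192.168.179.0/25
48 hosts -> /26 (62 usable): 192.168.179.128/26
Allocation: 192.168.178.0/25 (111 hosts, 126 usable); 192.168.178.128/25 (110 hosts, 126 usable); 192.168.179.0/25 (78 hosts, 126 usable); 192.168.179.128/26 (48 hosts, 62 usable)


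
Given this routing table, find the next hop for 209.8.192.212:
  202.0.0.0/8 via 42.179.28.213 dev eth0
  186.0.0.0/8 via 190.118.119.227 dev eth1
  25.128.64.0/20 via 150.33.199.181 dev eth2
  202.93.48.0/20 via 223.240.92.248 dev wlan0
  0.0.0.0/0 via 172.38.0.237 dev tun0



Longest prefix match for 209.8.192.212:
  /8 202.0.0.0: no
  /8 186.0.0.0: no
  /20 25.128.64.0: no
  /20 202.93.48.0: no
  /0 0.0.0.0: MATCH
Selected: next-hop 172.38.0.237 via tun0 (matched /0)


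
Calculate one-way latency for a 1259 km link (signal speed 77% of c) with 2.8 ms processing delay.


Speed = 0.77 * 3e5 km/s = 231000 km/s
Propagation delay = 1259 / 231000 = 0.0055 s = 5.4502 ms
Processing delay = 2.8 ms
Total one-way latency = 8.2502 ms


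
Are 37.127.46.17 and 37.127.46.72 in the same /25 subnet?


Mask: 255.255.255.128
37.127.46.17 AND mask = 37.127.46.0
37.127.46.72 AND mask = 37.127.46.0
Yes, same subnet (37.127.46.0)


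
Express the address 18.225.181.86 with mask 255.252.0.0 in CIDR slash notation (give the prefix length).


Binary: 11111111.11111100.00000000.00000000
Count leading 1s
Prefix: /14


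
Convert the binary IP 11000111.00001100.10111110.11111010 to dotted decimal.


11000111 = 199
00001100 = 12
10111110 = 190
11111010 = 250
IP: 199.12.190.250


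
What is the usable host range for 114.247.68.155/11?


Network: 114.224.0.0
Broadcast: 114.255.255.255
First usable = network + 1
Last usable = broadcast - 1
Range: 114.224.0.1 to 114.255.255.254


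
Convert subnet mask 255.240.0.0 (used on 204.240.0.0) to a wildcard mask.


Subnet mask: 255.240.0.0
Wildcard = 255.255.255.255 - subnet mask
255 - 255 = 0
255 - 240 = 15
255 - 0 = 255
255 - 0 = 255
Wildcard: 0.15.255.255


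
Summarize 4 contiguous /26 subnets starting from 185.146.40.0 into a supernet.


Original prefix: /26
Number of subnets: 4 = 2^2
New prefix = 26 - 2 = 24
Supernet: 185.146.40.0/24


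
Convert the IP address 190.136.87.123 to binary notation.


190 = 10111110
136 = 10001000
87 = 01010111
123 = 01111011
Binary: 10111110.10001000.01010111.01111011


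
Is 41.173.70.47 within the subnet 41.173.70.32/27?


Subnet network: 41.173.70.32
Test IP AND mask: 41.173.70.32
Yes, 41.173.70.47 is in 41.173.70.32/27


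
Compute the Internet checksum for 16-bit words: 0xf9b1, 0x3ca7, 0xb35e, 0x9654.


Sum all words (with carry folding):
+ 0xf9b1 = 0xf9b1
+ 0x3ca7 = 0x3659
+ 0xb35e = 0xe9b7
+ 0x9654 = 0x800c
One's complement: ~0x800c
Checksum = 0x7ff3


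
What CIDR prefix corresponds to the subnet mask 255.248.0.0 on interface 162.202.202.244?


Binary: 11111111.11111000.00000000.00000000
Count leading 1s
Prefix: /13


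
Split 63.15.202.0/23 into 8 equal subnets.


New prefix = 23 + 3 = 26
Each subnet has 64 addresses
  63.15.202.0/26
  63.15.202.64/26
  63.15.202.128/26
  63.15.202.192/26
  63.15.203.0/26
  63.15.203.64/26
  63.15.203.128/26
  63.15.203.192/26
Subnets: 63.15.202.0/26, 63.15.202.64/26, 63.15.202.128/26, 63.15.202.192/26, 63.15.203.0/26, 63.15.203.64/26, 63.15.203.128/26, 63.15.203.192/26


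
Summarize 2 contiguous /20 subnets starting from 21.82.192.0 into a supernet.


Original prefix: /20
Number of subnets: 2 = 2^1
New prefix = 20 - 1 = 19
Supernet: 21.82.192.0/19


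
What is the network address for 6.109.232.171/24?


IP:   00000110.01101101.11101000.10101011
Mask: 11111111.11111111.11111111.00000000
AND operation:
Net:  00000110.01101101.11101000.00000000
Network: 6.109.232.0/24


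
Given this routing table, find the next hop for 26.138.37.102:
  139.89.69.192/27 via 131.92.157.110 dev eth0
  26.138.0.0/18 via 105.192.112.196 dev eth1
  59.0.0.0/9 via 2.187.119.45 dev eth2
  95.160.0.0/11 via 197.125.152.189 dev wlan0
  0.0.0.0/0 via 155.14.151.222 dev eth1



Longest prefix match for 26.138.37.102:
  /27 139.89.69.192: no
  /18 26.138.0.0: MATCH
  /9 59.0.0.0: no
  /11 95.160.0.0: no
  /0 0.0.0.0: MATCH
Selected: next-hop 105.192.112.196 via eth1 (matched /18)


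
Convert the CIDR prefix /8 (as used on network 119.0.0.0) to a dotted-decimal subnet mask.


/8 means 8 network bits, 24 host bits
Binary: 11111111000000000000000000000000
Mask: 255.0.0.0


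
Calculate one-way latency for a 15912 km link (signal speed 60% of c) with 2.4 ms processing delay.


Speed = 0.6 * 3e5 km/s = 180000 km/s
Propagation delay = 15912 / 180000 = 0.0884 s = 88.4 ms
Processing delay = 2.4 ms
Total one-way latency = 90.8 ms


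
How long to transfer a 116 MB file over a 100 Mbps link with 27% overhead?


Effective throughput = 100 * (1 - 27/100) = 73 Mbps
File size in Mb = 116 * 8 = 928 Mb
Time = 928 / 73
Time = 12.7123 seconds


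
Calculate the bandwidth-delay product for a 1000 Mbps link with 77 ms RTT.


BDP = bandwidth * RTT
= 1000 Mbps * 77 ms
= 1000 * 1e6 * 77 / 1000 bits
= 77000000 bits
= 9625000 bytes
= 9399.4141 KB
BDP = 77000000 bits (9625000 bytes)


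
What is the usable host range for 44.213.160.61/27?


Network: 44.213.160.32
Broadcast: 44.213.160.63
First usable = network + 1
Last usable = broadcast - 1
Range: 44.213.160.33 to 44.213.160.62


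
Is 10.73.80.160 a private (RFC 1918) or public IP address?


RFC 1918 private ranges:
  10.0.0.0/8 (10.0.0.0 - 10.255.255.255)
  172.16.0.0/12 (172.16.0.0 - 172.31.255.255)
  192.168.0.0/16 (192.168.0.0 - 192.168.255.255)
Private (in 10.0.0.0/8)


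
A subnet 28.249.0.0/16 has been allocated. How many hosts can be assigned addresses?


Host bits = 32 - 16 = 16
Total addresses = 2^16 = 65536
Usable = total - 2 (network and broadcast)
Usable hosts: 65534


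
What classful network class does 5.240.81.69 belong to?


First octet: 5
Binary: 00000101
0xxxxxxx -> Class A (1-126)
Class A, default mask 255.0.0.0 (/8)


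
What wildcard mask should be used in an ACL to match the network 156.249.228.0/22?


Subnet mask: 255.255.252.0
Wildcard = 255.255.255.255 - subnet mask
255 - 255 = 0
255 - 255 = 0
255 - 252 = 3
255 - 0 = 255
Wildcard: 0.0.3.255


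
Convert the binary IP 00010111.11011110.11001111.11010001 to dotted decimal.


00010111 = 23
11011110 = 222
11001111 = 207
11010001 = 209
IP: 23.222.207.209


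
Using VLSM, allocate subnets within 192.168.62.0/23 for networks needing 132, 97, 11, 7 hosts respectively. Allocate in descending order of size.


132 hosts -> /24 (254 usable): 192.168.62.0/24
97 hosts -> /25 (126 usable): 192.168.63.0/25
11 hosts -> /28 (14 usable): 192.168.63.128/28
7 hosts -> /28 (14 usable): 192.168.63.144/28
Allocation: 192.168.62.0/24 (132 hosts, 254 usable); 192.168.63.0/25 (97 hosts, 126 usable); 192.168.63.128/28 (11 hosts, 14 usable); 192.168.63.144/28 (7 hosts, 14 usable)


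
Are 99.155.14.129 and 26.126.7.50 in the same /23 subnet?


Mask: 255.255.254.0
99.155.14.129 AND mask = 99.155.14.0
26.126.7.50 AND mask = 26.126.6.0
No, different subnets (99.155.14.0 vs 26.126.6.0)


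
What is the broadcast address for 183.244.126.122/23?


Network: 183.244.126.0/23
Host bits = 9
Set all host bits to 1:
Broadcast: 183.244.127.255


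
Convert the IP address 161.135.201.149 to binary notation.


161 = 10100001
135 = 10000111
201 = 11001001
149 = 10010101
Binary: 10100001.10000111.11001001.10010101


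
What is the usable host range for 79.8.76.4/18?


Network: 79.8.64.0
Broadcast: 79.8.127.255
First usable = network + 1
Last usable = broadcast - 1
Range: 79.8.64.1 to 79.8.127.254


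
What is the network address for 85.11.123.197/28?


IP:   01010101.00001011.01111011.11000101
Mask: 11111111.11111111.11111111.11110000
AND operation:
Net:  01010101.00001011.01111011.11000000
Network: 85.11.123.192/28


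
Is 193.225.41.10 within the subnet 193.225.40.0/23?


Subnet network: 193.225.40.0
Test IP AND mask: 193.225.40.0
Yes, 193.225.41.10 is in 193.225.40.0/23


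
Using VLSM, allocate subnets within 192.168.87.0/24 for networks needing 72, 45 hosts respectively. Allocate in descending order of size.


72 hosts -> /25 (126 usable): 192.168.87.0/25
45 hosts -> /26 (62 usable): 192.168.87.128/26
Allocation: 192.168.87.0/25 (72 hosts, 126 usable); 192.168.87.128/26 (45 hosts, 62 usable)


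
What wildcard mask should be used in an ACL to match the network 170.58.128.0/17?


Subnet mask: 255.255.128.0
Wildcard = 255.255.255.255 - subnet mask
255 - 255 = 0
255 - 255 = 0
255 - 128 = 127
255 - 0 = 255
Wildcard: 0.0.127.255


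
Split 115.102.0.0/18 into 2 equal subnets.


New prefix = 18 + 1 = 19
Each subnet has 8192 addresses
  115.102.0.0/19
  115.102.32.0/19
Subnets: 115.102.0.0/19, 115.102.32.0/19


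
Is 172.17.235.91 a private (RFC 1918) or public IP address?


RFC 1918 private ranges:
  10.0.0.0/8 (10.0.0.0 - 10.255.255.255)
  172.16.0.0/12 (172.16.0.0 - 172.31.255.255)
  192.168.0.0/16 (192.168.0.0 - 192.168.255.255)
Private (in 172.16.0.0/12)


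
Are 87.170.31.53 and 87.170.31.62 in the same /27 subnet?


Mask: 255.255.255.224
87.170.31.53 AND mask = 87.170.31.32
87.170.31.62 AND mask = 87.170.31.32
Yes, same subnet (87.170.31.32)


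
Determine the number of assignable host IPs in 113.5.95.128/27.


Host bits = 32 - 27 = 5
Total addresses = 2^5 = 32
Usable = total - 2 (network and broadcast)
Usable hosts: 30


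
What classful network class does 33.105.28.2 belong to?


First octet: 33
Binary: 00100001
0xxxxxxx -> Class A (1-126)
Class A, default mask 255.0.0.0 (/8)


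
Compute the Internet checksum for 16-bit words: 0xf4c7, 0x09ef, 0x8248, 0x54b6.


Sum all words (with carry folding):
+ 0xf4c7 = 0xf4c7
+ 0x09ef = 0xfeb6
+ 0x8248 = 0x80ff
+ 0x54b6 = 0xd5b5
One's complement: ~0xd5b5
Checksum = 0x2a4a


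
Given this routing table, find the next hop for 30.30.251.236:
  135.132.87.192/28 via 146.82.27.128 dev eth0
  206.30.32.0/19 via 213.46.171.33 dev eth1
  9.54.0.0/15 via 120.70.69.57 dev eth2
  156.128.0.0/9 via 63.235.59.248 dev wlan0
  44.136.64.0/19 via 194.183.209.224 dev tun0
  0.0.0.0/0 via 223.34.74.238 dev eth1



Longest prefix match for 30.30.251.236:
  /28 135.132.87.192: no
  /19 206.30.32.0: no
  /15 9.54.0.0: no
  /9 156.128.0.0: no
  /19 44.136.64.0: no
  /0 0.0.0.0: MATCH
Selected: next-hop 223.34.74.238 via eth1 (matched /0)


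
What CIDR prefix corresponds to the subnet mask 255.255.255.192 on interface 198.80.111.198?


Binary: 11111111.11111111.11111111.11000000
Count leading 1s
Prefix: /26


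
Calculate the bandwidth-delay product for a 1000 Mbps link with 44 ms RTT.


BDP = bandwidth * RTT
= 1000 Mbps * 44 ms
= 1000 * 1e6 * 44 / 1000 bits
= 44000000 bits
= 5500000 bytes
= 5371.0938 KB
BDP = 44000000 bits (5500000 bytes)


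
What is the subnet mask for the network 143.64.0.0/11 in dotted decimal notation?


/11 means 11 network bits, 21 host bits
Binary: 11111111111000000000000000000000
Mask: 255.224.0.0


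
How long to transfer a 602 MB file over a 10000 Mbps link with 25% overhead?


Effective throughput = 10000 * (1 - 25/100) = 7500 Mbps
File size in Mb = 602 * 8 = 4816 Mb
Time = 4816 / 7500
Time = 0.6421 seconds


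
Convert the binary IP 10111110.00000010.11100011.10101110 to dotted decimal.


10111110 = 190
00000010 = 2
11100011 = 227
10101110 = 174
IP: 190.2.227.174


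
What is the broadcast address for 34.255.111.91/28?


Network: 34.255.111.80/28
Host bits = 4
Set all host bits to 1:
Broadcast: 34.255.111.95


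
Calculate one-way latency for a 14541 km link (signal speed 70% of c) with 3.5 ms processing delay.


Speed = 0.7 * 3e5 km/s = 210000 km/s
Propagation delay = 14541 / 210000 = 0.0692 s = 69.2429 ms
Processing delay = 3.5 ms
Total one-way latency = 72.7429 ms


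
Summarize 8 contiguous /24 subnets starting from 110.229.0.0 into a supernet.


Original prefix: /24
Number of subnets: 8 = 2^3
New prefix = 24 - 3 = 21
Supernet: 110.229.0.0/21


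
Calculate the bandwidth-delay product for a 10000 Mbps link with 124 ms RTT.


BDP = bandwidth * RTT
= 10000 Mbps * 124 ms
= 10000 * 1e6 * 124 / 1000 bits
= 1240000000 bits
= 155000000 bytes
= 151367.1875 KB
BDP = 1240000000 bits (155000000 bytes)


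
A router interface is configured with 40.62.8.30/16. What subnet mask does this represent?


/16 means 16 network bits, 16 host bits
Binary: 11111111111111110000000000000000
Mask: 255.255.0.0


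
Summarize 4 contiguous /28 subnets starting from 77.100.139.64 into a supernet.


Original prefix: /28
Number of subnets: 4 = 2^2
New prefix = 28 - 2 = 26
Supernet: 77.100.139.64/26


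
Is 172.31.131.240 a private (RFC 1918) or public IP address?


RFC 1918 private ranges:
  10.0.0.0/8 (10.0.0.0 - 10.255.255.255)
  172.16.0.0/12 (172.16.0.0 - 172.31.255.255)
  192.168.0.0/16 (192.168.0.0 - 192.168.255.255)
Private (in 172.16.0.0/12)


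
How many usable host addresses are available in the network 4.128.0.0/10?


Host bits = 32 - 10 = 22
Total addresses = 2^22 = 4194304
Usable = total - 2 (network and broadcast)
Usable hosts: 4194302


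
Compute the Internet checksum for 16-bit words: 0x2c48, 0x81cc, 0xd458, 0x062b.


Sum all words (with carry folding):
+ 0x2c48 = 0x2c48
+ 0x81cc = 0xae14
+ 0xd458 = 0x826d
+ 0x062b = 0x8898
One's complement: ~0x8898
Checksum = 0x7767


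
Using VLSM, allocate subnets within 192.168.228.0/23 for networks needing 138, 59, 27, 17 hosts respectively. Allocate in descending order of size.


138 hosts -> /24 (254 usable): 192.168.228.0/24
59 hosts -> /26 (62 usable): 192.168.229.0/26
27 hosts -> /27 (30 usable): 192.168.229.64/27
17 hosts -> /27 (30 usable): 192.168.229.96/27
Allocation: 192.168.228.0/24 (138 hosts, 254 usable); 192.168.229.0/26 (59 hosts, 62 usable); 192.168.229.64/27 (27 hosts, 30 usable); 192.168.229.96/27 (17 hosts, 30 usable)


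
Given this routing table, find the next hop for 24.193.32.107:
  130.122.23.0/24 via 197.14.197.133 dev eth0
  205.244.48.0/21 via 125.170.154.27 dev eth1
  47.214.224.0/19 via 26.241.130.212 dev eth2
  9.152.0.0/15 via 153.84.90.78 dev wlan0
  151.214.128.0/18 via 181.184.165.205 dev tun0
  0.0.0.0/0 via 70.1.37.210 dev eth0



Longest prefix match for 24.193.32.107:
  /24 130.122.23.0: no
  /21 205.244.48.0: no
  /19 47.214.224.0: no
  /15 9.152.0.0: no
  /18 151.214.128.0: no
  /0 0.0.0.0: MATCH
Selected: next-hop 70.1.37.210 via eth0 (matched /0)


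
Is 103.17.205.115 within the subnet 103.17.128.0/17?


Subnet network: 103.17.128.0
Test IP AND mask: 103.17.128.0
Yes, 103.17.205.115 is in 103.17.128.0/17


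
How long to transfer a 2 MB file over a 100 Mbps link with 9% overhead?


Effective throughput = 100 * (1 - 9/100) = 91 Mbps
File size in Mb = 2 * 8 = 16 Mb
Time = 16 / 91
Time = 0.1758 seconds


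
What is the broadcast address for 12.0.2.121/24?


Network: 12.0.2.0/24
Host bits = 8
Set all host bits to 1:
Broadcast: 12.0.2.255


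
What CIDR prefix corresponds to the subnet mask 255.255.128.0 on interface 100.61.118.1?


Binary: 11111111.11111111.10000000.00000000
Count leading 1s
Prefix: /17


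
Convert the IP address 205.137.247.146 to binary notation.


205 = 11001101
137 = 10001001
247 = 11110111
146 = 10010010
Binary: 11001101.10001001.11110111.10010010


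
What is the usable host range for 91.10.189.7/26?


Network: 91.10.189.0
Broadcast: 91.10.189.63
First usable = network + 1
Last usable = broadcast - 1
Range: 91.10.189.1 to 91.10.189.62


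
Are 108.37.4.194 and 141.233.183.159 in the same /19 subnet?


Mask: 255.255.224.0
108.37.4.194 AND mask = 108.37.0.0
141.233.183.159 AND mask = 141.233.160.0
No, different subnets (108.37.0.0 vs 141.233.160.0)


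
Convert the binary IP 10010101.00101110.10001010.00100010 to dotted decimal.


10010101 = 149
00101110 = 46
10001010 = 138
00100010 = 34
IP: 149.46.138.34


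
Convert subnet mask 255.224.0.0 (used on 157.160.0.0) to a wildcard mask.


Subnet mask: 255.224.0.0
Wildcard = 255.255.255.255 - subnet mask
255 - 255 = 0
255 - 224 = 31
255 - 0 = 255
255 - 0 = 255
Wildcard: 0.31.255.255


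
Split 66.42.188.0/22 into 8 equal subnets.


New prefix = 22 + 3 = 25
Each subnet has 128 addresses
  66.42.188.0/25
  66.42.188.128/25
  66.42.189.0/25
  66.42.189.128/25
  66.42.190.0/25
  66.42.190.128/25
  66.42.191.0/25
  66.42.191.128/25
Subnets: 66.42.188.0/25, 66.42.188.128/25, 66.42.189.0/25, 66.42.189.128/25, 66.42.190.0/25, 66.42.190.128/25, 66.42.191.0/25, 66.42.191.128/25


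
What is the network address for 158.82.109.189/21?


IP:   10011110.01010010.01101101.10111101
Mask: 11111111.11111111.11111000.00000000
AND operation:
Net:  10011110.01010010.01101000.00000000
Network: 158.82.104.0/21


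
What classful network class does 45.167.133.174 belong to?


First octet: 45
Binary: 00101101
0xxxxxxx -> Class A (1-126)
Class A, default mask 255.0.0.0 (/8)


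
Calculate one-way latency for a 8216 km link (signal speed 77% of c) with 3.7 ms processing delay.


Speed = 0.77 * 3e5 km/s = 231000 km/s
Propagation delay = 8216 / 231000 = 0.0356 s = 35.5671 ms
Processing delay = 3.7 ms
Total one-way latency = 39.2671 ms


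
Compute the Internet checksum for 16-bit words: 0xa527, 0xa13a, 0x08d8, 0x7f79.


Sum all words (with carry folding):
+ 0xa527 = 0xa527
+ 0xa13a = 0x4662
+ 0x08d8 = 0x4f3a
+ 0x7f79 = 0xceb3
One's complement: ~0xceb3
Checksum = 0x314c


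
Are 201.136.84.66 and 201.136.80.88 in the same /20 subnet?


Mask: 255.255.240.0
201.136.84.66 AND mask = 201.136.80.0
201.136.80.88 AND mask = 201.136.80.0
Yes, same subnet (201.136.80.0)


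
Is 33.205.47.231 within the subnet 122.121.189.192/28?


Subnet network: 122.121.189.192
Test IP AND mask: 33.205.47.224
No, 33.205.47.231 is not in 122.121.189.192/28


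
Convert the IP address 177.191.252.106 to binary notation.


177 = 10110001
191 = 10111111
252 = 11111100
106 = 01101010
Binary: 10110001.10111111.11111100.01101010


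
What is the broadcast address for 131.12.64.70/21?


Network: 131.12.64.0/21
Host bits = 11
Set all host bits to 1:
Broadcast: 131.12.71.255


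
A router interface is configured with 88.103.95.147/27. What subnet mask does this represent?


/27 means 27 network bits, 5 host bits
Binary: 11111111111111111111111111100000
Mask: 255.255.255.224


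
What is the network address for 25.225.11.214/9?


IP:   00011001.11100001.00001011.11010110
Mask: 11111111.10000000.00000000.00000000
AND operation:
Net:  00011001.10000000.00000000.00000000
Network: 25.128.0.0/9


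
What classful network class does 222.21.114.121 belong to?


First octet: 222
Binary: 11011110
110xxxxx -> Class C (192-223)
Class C, default mask 255.255.255.0 (/24)


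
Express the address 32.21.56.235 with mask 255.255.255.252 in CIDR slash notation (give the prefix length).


Binary: 11111111.11111111.11111111.11111100
Count leading 1s
Prefix: /30


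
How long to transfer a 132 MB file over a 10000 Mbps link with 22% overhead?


Effective throughput = 10000 * (1 - 22/100) = 7800 Mbps
File size in Mb = 132 * 8 = 1056 Mb
Time = 1056 / 7800
Time = 0.1354 seconds


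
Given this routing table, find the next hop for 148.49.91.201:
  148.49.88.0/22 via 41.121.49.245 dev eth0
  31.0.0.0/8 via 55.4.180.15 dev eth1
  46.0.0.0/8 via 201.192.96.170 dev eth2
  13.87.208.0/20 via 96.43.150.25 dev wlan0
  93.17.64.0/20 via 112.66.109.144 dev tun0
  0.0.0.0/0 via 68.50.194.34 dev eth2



Longest prefix match for 148.49.91.201:
  /22 148.49.88.0: MATCH
  /8 31.0.0.0: no
  /8 46.0.0.0: no
  /20 13.87.208.0: no
  /20 93.17.64.0: no
  /0 0.0.0.0: MATCH
Selected: next-hop 41.121.49.245 via eth0 (matched /22)


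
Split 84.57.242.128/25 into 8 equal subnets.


New prefix = 25 + 3 = 28
Each subnet has 16 addresses
  84.57.242.128/28
  84.57.242.144/28
  84.57.242.160/28
  84.57.242.176/28
  84.57.242.192/28
  84.57.242.208/28
  84.57.242.224/28
  84.57.242.240/28
Subnets: 84.57.242.128/28, 84.57.242.144/28, 84.57.242.160/28, 84.57.242.176/28, 84.57.242.192/28, 84.57.242.208/28, 84.57.242.224/28, 84.57.242.240/28


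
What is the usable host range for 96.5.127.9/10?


Network: 96.0.0.0
Broadcast: 96.63.255.255
First usable = network + 1
Last usable = broadcast - 1
Range: 96.0.0.1 to 96.63.255.254


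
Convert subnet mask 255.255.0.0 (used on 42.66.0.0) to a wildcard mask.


Subnet mask: 255.255.0.0
Wildcard = 255.255.255.255 - subnet mask
255 - 255 = 0
255 - 255 = 0
255 - 0 = 255
255 - 0 = 255
Wildcard: 0.0.255.255


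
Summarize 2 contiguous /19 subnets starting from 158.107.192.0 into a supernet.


Original prefix: /19
Number of subnets: 2 = 2^1
New prefix = 19 - 1 = 18
Supernet: 158.107.192.0/18


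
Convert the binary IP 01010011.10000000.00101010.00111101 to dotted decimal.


01010011 = 83
10000000 = 128
00101010 = 42
00111101 = 61
IP: 83.128.42.61


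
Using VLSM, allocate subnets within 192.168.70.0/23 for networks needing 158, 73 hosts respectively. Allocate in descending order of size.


158 hosts -> /24 (254 usable): 192.168.70.0/24
73 hosts -> /25 (126 usable): 192.168.71.0/25
Allocation: 192.168.70.0/24 (158 hosts, 254 usable); 192.168.71.0/25 (73 hosts, 126 usable)


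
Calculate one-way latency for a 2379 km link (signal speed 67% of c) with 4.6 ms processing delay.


Speed = 0.67 * 3e5 km/s = 201000 km/s
Propagation delay = 2379 / 201000 = 0.0118 s = 11.8358 ms
Processing delay = 4.6 ms
Total one-way latency = 16.4358 ms


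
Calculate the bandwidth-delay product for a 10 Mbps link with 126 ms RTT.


BDP = bandwidth * RTT
= 10 Mbps * 126 ms
= 10 * 1e6 * 126 / 1000 bits
= 1260000 bits
= 157500 bytes
= 153.8086 KB
BDP = 1260000 bits (157500 bytes)


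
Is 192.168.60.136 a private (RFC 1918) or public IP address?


RFC 1918 private ranges:
  10.0.0.0/8 (10.0.0.0 - 10.255.255.255)
  172.16.0.0/12 (172.16.0.0 - 172.31.255.255)
  192.168.0.0/16 (192.168.0.0 - 192.168.255.255)
Private (in 192.168.0.0/16)


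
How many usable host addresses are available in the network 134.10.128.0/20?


Host bits = 32 - 20 = 12
Total addresses = 2^12 = 4096
Usable = total - 2 (network and broadcast)
Usable hosts: 4094


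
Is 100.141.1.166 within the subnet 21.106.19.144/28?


Subnet network: 21.106.19.144
Test IP AND mask: 100.141.1.160
No, 100.141.1.166 is not in 21.106.19.144/28


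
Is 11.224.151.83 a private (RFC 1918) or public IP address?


RFC 1918 private ranges:
  10.0.0.0/8 (10.0.0.0 - 10.255.255.255)
  172.16.0.0/12 (172.16.0.0 - 172.31.255.255)
  192.168.0.0/16 (192.168.0.0 - 192.168.255.255)
Public (not in any RFC 1918 range)


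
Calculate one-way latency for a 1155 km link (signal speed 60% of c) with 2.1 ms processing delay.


Speed = 0.6 * 3e5 km/s = 180000 km/s
Propagation delay = 1155 / 180000 = 0.0064 s = 6.4167 ms
Processing delay = 2.1 ms
Total one-way latency = 8.5167 ms


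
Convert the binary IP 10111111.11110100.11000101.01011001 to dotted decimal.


10111111 = 191
11110100 = 244
11000101 = 197
01011001 = 89
IP: 191.244.197.89


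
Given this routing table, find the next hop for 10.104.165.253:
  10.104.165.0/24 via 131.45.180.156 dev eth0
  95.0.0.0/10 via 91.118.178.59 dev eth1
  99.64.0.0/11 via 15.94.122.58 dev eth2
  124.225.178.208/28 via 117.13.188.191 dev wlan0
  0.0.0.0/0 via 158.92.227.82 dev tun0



Longest prefix match for 10.104.165.253:
  /24 10.104.165.0: MATCH
  /10 95.0.0.0: no
  /11 99.64.0.0: no
  /28 124.225.178.208: no
  /0 0.0.0.0: MATCH
Selected: next-hop 131.45.180.156 via eth0 (matched /24)


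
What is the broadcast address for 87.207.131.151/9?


Network: 87.128.0.0/9
Host bits = 23
Set all host bits to 1:
Broadcast: 87.255.255.255


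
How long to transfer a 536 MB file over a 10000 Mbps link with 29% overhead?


Effective throughput = 10000 * (1 - 29/100) = 7100 Mbps
File size in Mb = 536 * 8 = 4288 Mb
Time = 4288 / 7100
Time = 0.6039 seconds


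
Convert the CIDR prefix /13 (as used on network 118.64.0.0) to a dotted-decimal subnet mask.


/13 means 13 network bits, 19 host bits
Binary: 11111111111110000000000000000000
Mask: 255.248.0.0


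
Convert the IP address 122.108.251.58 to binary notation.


122 = 01111010
108 = 01101100
251 = 11111011
58 = 00111010
Binary: 01111010.01101100.11111011.00111010


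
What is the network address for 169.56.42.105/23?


IP:   10101001.00111000.00101010.01101001
Mask: 11111111.11111111.11111110.00000000
AND operation:
Net:  10101001.00111000.00101010.00000000
Network: 169.56.42.0/23


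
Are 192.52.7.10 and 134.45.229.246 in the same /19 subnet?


Mask: 255.255.224.0
192.52.7.10 AND mask = 192.52.0.0
134.45.229.246 AND mask = 134.45.224.0
No, different subnets (192.52.0.0 vs 134.45.224.0)


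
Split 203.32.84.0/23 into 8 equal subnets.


New prefix = 23 + 3 = 26
Each subnet has 64 addresses
  203.32.84.0/26
  203.32.84.64/26
  203.32.84.128/26
  203.32.84.192/26
  203.32.85.0/26
  203.32.85.64/26
  203.32.85.128/26
  203.32.85.192/26
Subnets: 203.32.84.0/26, 203.32.84.64/26, 203.32.84.128/26, 203.32.84.192/26, 203.32.85.0/26, 203.32.85.64/26, 203.32.85.128/26, 203.32.85.192/26


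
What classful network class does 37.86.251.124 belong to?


First octet: 37
Binary: 00100101
0xxxxxxx -> Class A (1-126)
Class A, default mask 255.0.0.0 (/8)


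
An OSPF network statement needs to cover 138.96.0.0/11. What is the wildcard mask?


Subnet mask: 255.224.0.0
Wildcard = 255.255.255.255 - subnet mask
255 - 255 = 0
255 - 224 = 31
255 - 0 = 255
255 - 0 = 255
Wildcard: 0.31.255.255


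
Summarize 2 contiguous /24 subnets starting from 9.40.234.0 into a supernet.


Original prefix: /24
Number of subnets: 2 = 2^1
New prefix = 24 - 1 = 23
Supernet: 9.40.234.0/23


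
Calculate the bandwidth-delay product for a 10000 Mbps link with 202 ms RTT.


BDP = bandwidth * RTT
= 10000 Mbps * 202 ms
= 10000 * 1e6 * 202 / 1000 bits
= 2020000000 bits
= 252500000 bytes
= 246582.0312 KB
BDP = 2020000000 bits (252500000 bytes)


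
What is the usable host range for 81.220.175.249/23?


Network: 81.220.174.0
Broadcast: 81.220.175.255
First usable = network + 1
Last usable = broadcast - 1
Range: 81.220.174.1 to 81.220.175.254


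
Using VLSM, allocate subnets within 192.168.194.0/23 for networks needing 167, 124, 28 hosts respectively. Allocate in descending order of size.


167 hosts -> /24 (254 usable): 192.168.194.0/24
124 hosts -> /25 (126 usable): 192.168.195.0/25
28 hosts -> /27 (30 usable): 192.168.195.128/27
Allocation: 192.168.194.0/24 (167 hosts, 254 usable); 192.168.195.0/25 (124 hosts, 126 usable); 192.168.195.128/27 (28 hosts, 30 usable)


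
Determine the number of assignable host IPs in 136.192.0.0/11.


Host bits = 32 - 11 = 21
Total addresses = 2^21 = 2097152
Usable = total - 2 (network and broadcast)
Usable hosts: 2097150
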